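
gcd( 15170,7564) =2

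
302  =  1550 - 1248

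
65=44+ 21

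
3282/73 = 3282/73 = 44.96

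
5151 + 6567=11718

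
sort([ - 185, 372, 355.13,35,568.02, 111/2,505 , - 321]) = [ - 321, - 185,35, 111/2 , 355.13, 372,505, 568.02]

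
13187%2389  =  1242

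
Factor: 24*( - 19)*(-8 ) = 3648 = 2^6*3^1*19^1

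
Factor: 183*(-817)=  - 3^1 * 19^1*43^1* 61^1  =  - 149511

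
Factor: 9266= 2^1*41^1*113^1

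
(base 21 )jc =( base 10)411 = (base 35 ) bq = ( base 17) 173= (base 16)19B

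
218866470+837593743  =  1056460213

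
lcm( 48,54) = 432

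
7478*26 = 194428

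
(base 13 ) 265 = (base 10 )421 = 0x1A5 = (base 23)I7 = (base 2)110100101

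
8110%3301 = 1508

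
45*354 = 15930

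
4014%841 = 650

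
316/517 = 316/517 = 0.61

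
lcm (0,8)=0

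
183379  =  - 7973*(-23)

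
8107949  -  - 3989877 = 12097826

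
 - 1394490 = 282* (-4945) 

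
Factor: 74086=2^1*17^1*2179^1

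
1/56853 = 1/56853 = 0.00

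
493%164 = 1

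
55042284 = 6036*9119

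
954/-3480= - 1 + 421/580 = -  0.27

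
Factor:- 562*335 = -188270 = - 2^1*5^1*67^1*281^1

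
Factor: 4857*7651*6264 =2^3 * 3^4 * 7^1* 29^1*1093^1*1619^1  =  232775921448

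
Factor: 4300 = 2^2 * 5^2*43^1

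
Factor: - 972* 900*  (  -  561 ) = 2^4*3^8 *5^2*11^1 * 17^1 = 490762800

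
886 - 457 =429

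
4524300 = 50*90486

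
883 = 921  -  38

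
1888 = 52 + 1836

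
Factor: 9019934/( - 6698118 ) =  -  3^( -1)*11^1*37^1*  101^(- 1) * 1579^( - 1) * 1583^1= - 644281/478437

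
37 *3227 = 119399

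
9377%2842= 851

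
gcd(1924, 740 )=148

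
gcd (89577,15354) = 9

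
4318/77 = 4318/77 = 56.08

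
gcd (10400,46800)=5200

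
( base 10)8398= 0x20CE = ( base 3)102112001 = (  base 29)9sh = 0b10000011001110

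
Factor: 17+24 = 41^1 = 41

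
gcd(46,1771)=23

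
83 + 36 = 119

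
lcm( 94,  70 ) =3290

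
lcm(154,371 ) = 8162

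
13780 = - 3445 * ( - 4)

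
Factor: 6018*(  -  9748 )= -58663464  =  -2^3*3^1*17^1*59^1*2437^1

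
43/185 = 43/185 =0.23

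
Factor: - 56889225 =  - 3^2 * 5^2 *17^1*107^1 * 139^1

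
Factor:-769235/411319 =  - 5^1 * 23^1*239^( - 1) * 1721^(-1)*6689^1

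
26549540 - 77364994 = -50815454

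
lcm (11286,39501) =79002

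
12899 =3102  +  9797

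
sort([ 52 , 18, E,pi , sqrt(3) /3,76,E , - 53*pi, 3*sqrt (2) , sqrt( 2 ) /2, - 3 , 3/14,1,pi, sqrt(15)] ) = [ - 53*pi, - 3, 3/14,sqrt(3)/3,sqrt( 2) /2,1, E,E, pi,pi,sqrt( 15 ), 3 * sqrt( 2 ) , 18 , 52,76]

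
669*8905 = 5957445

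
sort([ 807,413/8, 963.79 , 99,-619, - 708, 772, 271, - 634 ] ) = [  -  708,-634, - 619,413/8,99,  271, 772, 807, 963.79]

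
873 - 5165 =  - 4292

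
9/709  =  9/709= 0.01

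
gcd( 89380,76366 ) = 2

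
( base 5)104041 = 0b111000111110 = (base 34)358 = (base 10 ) 3646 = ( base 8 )7076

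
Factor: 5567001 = 3^1 *11^1*168697^1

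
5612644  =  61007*92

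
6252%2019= 195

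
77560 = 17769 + 59791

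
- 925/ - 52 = 17 + 41/52= 17.79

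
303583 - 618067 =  - 314484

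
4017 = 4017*1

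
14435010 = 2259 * 6390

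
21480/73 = 294+18/73 = 294.25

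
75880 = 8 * 9485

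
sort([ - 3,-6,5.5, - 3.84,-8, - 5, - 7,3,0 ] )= [ - 8,-7, - 6, -5,-3.84,-3, 0, 3, 5.5]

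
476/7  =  68 =68.00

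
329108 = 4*82277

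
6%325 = 6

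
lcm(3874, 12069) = 313794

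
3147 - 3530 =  - 383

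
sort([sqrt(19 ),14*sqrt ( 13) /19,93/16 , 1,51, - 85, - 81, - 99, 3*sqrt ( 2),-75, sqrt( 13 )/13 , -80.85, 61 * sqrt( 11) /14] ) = [  -  99,-85, - 81,-80.85, - 75, sqrt( 13 ) /13, 1, 14*sqrt(13)/19, 3 * sqrt( 2),sqrt(19), 93/16,  61* sqrt ( 11) /14  ,  51] 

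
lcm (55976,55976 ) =55976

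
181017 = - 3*( - 60339) 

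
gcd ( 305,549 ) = 61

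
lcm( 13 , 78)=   78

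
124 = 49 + 75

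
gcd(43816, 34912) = 8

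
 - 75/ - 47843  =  75/47843 = 0.00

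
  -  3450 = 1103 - 4553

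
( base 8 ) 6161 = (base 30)3g5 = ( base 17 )b06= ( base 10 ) 3185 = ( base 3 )11100222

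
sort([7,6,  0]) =[ 0, 6, 7] 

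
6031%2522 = 987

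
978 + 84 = 1062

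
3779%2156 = 1623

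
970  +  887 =1857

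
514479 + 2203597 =2718076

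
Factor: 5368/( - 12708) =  - 1342/3177=-2^1*3^( - 2)*11^1*61^1*353^(-1 ) 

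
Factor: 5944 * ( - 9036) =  - 2^5*3^2 *251^1 * 743^1=- 53709984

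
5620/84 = 66 + 19/21= 66.90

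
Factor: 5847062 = 2^1*13^2*17299^1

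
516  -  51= 465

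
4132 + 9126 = 13258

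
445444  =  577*772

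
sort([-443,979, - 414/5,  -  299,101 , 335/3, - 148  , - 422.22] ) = [ - 443,- 422.22, - 299, - 148, - 414/5, 101,335/3,979 ] 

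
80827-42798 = 38029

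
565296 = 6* 94216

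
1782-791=991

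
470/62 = 235/31= 7.58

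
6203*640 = 3969920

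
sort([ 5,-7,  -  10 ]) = [  -  10, - 7,5]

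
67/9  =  7 + 4/9 = 7.44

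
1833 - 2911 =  - 1078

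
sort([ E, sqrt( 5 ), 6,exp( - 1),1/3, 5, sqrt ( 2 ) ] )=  [1/3,exp( - 1 ),sqrt( 2 ), sqrt( 5), E , 5 , 6 ]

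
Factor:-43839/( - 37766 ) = 2^( - 1)*3^2*23^ ( - 1)*821^ ( - 1)*4871^1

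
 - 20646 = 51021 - 71667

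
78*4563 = 355914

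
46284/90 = 7714/15 = 514.27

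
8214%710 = 404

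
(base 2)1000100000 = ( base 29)im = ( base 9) 664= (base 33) GG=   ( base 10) 544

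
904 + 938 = 1842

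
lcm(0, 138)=0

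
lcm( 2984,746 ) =2984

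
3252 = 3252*1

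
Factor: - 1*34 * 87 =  - 2958=- 2^1*3^1 * 17^1*29^1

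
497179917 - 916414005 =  - 419234088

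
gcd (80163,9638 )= 1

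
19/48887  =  1/2573 = 0.00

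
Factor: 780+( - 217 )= 563  =  563^1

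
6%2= 0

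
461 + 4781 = 5242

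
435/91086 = 145/30362 = 0.00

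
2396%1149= 98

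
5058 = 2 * 2529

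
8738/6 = 4369/3= 1456.33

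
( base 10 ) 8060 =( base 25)CMA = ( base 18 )16FE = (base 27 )B1E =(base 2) 1111101111100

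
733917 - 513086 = 220831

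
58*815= 47270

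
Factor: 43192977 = 3^1*29^1*496471^1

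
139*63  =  8757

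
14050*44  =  618200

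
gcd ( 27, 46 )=1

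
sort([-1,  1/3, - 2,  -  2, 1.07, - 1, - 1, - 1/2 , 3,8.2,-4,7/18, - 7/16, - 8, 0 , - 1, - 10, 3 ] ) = [-10, - 8,-4 , - 2, - 2,- 1, - 1,-1,-1, - 1/2, - 7/16 , 0,1/3, 7/18, 1.07, 3,3 , 8.2]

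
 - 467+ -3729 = - 4196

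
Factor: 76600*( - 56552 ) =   -  4331883200 =- 2^6*5^2 * 383^1 * 7069^1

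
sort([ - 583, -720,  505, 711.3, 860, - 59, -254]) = [ - 720,  -  583, -254,- 59,  505, 711.3, 860 ] 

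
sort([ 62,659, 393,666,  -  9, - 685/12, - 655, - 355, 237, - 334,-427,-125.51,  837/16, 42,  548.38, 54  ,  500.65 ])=[ - 655 , - 427,-355, - 334, - 125.51, - 685/12, - 9, 42,837/16 , 54,62, 237, 393 , 500.65 , 548.38,659, 666]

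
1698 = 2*849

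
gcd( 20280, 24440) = 520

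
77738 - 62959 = 14779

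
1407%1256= 151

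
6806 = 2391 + 4415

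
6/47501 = 6/47501 = 0.00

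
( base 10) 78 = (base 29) 2k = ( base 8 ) 116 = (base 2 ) 1001110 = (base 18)46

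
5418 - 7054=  -1636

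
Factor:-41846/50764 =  - 2^( - 1) * 37^ ( - 1)*61^1 =-  61/74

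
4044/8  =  505 + 1/2  =  505.50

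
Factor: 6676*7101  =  2^2*3^3*263^1*1669^1 = 47406276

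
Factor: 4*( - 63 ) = - 2^2*3^2 * 7^1 = - 252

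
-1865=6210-8075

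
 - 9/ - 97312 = 9/97312 = 0.00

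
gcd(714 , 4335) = 51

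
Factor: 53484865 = 5^1*7^1*1528139^1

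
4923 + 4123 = 9046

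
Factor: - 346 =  - 2^1*173^1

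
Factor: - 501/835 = - 3^1*5^( - 1) = - 3/5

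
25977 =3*8659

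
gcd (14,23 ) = 1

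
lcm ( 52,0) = 0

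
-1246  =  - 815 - 431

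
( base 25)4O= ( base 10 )124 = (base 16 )7c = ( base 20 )64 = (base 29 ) 48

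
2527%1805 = 722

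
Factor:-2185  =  -5^1*19^1*23^1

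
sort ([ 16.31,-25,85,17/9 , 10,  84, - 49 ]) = [  -  49,-25,17/9,10, 16.31, 84,85 ]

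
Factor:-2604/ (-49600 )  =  21/400 = 2^( - 4) * 3^1*5^ ( - 2 )*7^1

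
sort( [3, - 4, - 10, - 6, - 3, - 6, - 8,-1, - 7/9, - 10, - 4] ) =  [ - 10, - 10, - 8,  -  6, - 6, - 4, - 4, - 3 , - 1, - 7/9,3]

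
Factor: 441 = 3^2 *7^2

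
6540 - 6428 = 112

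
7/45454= 7/45454=0.00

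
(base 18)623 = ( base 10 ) 1983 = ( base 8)3677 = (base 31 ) 21u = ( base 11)1543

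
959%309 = 32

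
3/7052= 3/7052= 0.00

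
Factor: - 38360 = - 2^3*5^1*  7^1*137^1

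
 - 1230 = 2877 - 4107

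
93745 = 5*18749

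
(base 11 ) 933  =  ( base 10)1125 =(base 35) W5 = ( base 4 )101211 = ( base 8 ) 2145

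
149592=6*24932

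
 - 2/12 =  - 1  +  5/6 = -0.17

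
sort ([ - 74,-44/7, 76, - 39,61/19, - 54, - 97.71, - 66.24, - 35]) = [ - 97.71, - 74, - 66.24, - 54, - 39, - 35,-44/7, 61/19,76]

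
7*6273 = 43911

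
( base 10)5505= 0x1581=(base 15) 1970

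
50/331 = 50/331 = 0.15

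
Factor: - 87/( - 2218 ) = 2^( - 1)*3^1*29^1 * 1109^(- 1)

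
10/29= 10/29=0.34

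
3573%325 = 323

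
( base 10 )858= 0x35A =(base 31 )rl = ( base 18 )2bc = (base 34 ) P8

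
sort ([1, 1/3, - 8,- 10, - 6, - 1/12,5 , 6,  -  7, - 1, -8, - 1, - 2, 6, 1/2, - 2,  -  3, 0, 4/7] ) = [ -10, - 8, - 8, - 7, - 6,-3, -2, - 2, -1, - 1,  -  1/12, 0,1/3, 1/2,4/7, 1, 5, 6  ,  6 ]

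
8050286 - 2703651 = 5346635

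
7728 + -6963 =765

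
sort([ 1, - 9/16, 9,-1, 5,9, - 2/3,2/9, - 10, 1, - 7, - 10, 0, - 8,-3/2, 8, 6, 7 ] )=[ - 10 ,-10, - 8, - 7,-3/2, - 1,-2/3, - 9/16, 0, 2/9, 1,1,5, 6, 7, 8  ,  9, 9 ]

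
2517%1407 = 1110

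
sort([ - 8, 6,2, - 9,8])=[ - 9,-8,2,  6, 8 ]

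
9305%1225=730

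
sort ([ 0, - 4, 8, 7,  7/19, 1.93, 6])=[ - 4,0,7/19,1.93,6,7,8] 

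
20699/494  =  20699/494=41.90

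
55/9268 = 55/9268 = 0.01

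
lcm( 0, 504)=0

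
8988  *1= 8988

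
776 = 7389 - 6613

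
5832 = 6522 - 690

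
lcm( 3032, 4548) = 9096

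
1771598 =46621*38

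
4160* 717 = 2982720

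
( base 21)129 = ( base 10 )492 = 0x1ec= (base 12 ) 350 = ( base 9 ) 606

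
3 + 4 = 7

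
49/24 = 49/24 = 2.04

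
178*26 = 4628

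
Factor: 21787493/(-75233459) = -13^1 * 857^( - 1)*12541^( - 1)*239423^1 = -3112499/10747637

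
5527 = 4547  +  980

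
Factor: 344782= 2^1  *  31^1*67^1*83^1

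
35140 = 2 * 17570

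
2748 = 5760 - 3012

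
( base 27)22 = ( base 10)56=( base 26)24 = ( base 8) 70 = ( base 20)2g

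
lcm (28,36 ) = 252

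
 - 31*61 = -1891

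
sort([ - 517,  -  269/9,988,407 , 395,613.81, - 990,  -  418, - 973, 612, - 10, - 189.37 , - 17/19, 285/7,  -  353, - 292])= [-990, - 973,-517,  -  418, - 353, - 292, - 189.37, - 269/9, - 10, - 17/19,285/7,395,407, 612, 613.81,  988 ]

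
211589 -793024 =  - 581435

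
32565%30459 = 2106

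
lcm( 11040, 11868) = 474720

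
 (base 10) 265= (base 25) AF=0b100001001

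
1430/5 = 286 =286.00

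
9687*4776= 46265112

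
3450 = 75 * 46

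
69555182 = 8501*8182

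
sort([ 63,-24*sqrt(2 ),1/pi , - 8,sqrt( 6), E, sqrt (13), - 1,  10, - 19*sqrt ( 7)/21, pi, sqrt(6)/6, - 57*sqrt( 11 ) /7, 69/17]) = [ - 24*sqrt( 2), - 57*sqrt( 11) /7, - 8,-19*sqrt(7) /21,-1 , 1/pi, sqrt(6 )/6,sqrt(6 ),E, pi,sqrt(13), 69/17 , 10,63]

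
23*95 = 2185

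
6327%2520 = 1287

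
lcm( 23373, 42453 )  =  2080197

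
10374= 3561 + 6813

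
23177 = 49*473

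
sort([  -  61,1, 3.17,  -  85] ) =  [  -  85,-61, 1,3.17 ]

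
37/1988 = 37/1988 = 0.02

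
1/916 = 1/916 = 0.00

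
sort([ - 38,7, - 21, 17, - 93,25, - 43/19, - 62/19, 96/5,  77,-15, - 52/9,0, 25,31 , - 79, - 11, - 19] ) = [ - 93, - 79, - 38, - 21, - 19, - 15, - 11,-52/9  ,  -  62/19  , - 43/19, 0,7, 17, 96/5, 25,25,31,77 ] 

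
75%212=75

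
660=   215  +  445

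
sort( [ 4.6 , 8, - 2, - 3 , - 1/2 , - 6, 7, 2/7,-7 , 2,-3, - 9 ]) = [ - 9 ,-7,-6 , - 3,-3 ,-2 ,- 1/2, 2/7,2, 4.6, 7,8 ] 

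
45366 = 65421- 20055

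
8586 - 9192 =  - 606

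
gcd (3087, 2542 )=1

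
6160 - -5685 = 11845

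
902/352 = 41/16 = 2.56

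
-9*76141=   -  685269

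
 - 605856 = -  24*25244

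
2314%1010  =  294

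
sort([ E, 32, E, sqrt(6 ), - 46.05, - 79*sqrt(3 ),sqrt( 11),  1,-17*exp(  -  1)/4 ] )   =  [- 79*sqrt ( 3 ), - 46.05, - 17*exp( - 1 )/4,  1, sqrt(6), E, E , sqrt(11),32]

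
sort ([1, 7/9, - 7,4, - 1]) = [-7, - 1,7/9, 1,4]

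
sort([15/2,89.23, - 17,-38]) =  [ - 38 , - 17,15/2,89.23 ] 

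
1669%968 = 701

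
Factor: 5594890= 2^1 * 5^1*7^1  *257^1*311^1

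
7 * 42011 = 294077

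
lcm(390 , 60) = 780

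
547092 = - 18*( - 30394 )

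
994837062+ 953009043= 1947846105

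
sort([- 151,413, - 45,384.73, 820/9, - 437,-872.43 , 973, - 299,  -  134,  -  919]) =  [ - 919,  -  872.43, - 437, - 299 , - 151, - 134, - 45,  820/9, 384.73, 413, 973 ] 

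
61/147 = 61/147 = 0.41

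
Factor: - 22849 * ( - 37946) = 867028154=2^1 * 73^1* 313^1*18973^1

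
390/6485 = 78/1297  =  0.06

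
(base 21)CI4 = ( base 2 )1011000101010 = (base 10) 5674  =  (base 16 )162A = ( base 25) 91o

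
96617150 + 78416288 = 175033438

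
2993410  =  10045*298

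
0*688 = 0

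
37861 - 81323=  - 43462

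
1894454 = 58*32663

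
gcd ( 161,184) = 23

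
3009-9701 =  - 6692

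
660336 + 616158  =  1276494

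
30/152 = 15/76  =  0.20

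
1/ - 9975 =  - 1 + 9974/9975 = - 0.00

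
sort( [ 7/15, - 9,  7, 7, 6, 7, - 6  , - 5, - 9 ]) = [ - 9, - 9, - 6, - 5, 7/15, 6,7 , 7, 7 ]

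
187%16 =11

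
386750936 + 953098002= 1339848938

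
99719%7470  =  2609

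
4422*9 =39798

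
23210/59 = 393+ 23/59 =393.39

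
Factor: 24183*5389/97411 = 130322187/97411 = 3^2 * 17^1 *29^(  -  1 )* 317^1*2687^1*3359^( - 1)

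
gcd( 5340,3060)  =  60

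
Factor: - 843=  - 3^1*281^1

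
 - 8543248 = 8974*(  -  952)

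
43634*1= 43634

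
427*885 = 377895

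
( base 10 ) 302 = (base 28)am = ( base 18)ge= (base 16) 12e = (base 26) BG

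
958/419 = 958/419 = 2.29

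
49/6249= 49/6249 = 0.01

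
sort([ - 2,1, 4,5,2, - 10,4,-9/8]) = [-10, - 2, - 9/8,1, 2,4,4,5]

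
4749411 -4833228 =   -  83817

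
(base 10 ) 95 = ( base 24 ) 3N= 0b1011111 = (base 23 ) 43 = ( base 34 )2R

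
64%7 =1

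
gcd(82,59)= 1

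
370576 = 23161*16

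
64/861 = 64/861= 0.07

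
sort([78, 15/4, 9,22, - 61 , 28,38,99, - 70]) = [ - 70, - 61,15/4,9 , 22,  28,38, 78, 99 ]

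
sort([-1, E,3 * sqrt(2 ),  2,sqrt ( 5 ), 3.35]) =[ - 1,2,  sqrt (5), E,3.35,3*sqrt(2 ) ] 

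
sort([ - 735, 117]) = [  -  735,117 ] 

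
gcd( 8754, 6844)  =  2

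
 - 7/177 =-1 + 170/177  =  - 0.04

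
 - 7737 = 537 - 8274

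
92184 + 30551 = 122735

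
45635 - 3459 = 42176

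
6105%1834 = 603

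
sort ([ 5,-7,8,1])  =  [ - 7, 1, 5, 8]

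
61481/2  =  30740 + 1/2 =30740.50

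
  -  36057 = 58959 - 95016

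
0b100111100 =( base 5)2231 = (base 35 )91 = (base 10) 316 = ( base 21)f1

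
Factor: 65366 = 2^1*7^2*23^1*29^1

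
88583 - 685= 87898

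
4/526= 2/263= 0.01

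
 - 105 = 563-668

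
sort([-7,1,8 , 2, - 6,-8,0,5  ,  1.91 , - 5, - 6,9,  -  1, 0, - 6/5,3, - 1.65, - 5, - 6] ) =[ - 8, - 7, - 6,- 6, - 6, - 5,  -  5, - 1.65,-6/5,-1,0,0,1, 1.91,2 , 3, 5,8, 9] 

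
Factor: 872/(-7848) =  - 3^( - 2)  =  - 1/9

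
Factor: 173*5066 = 2^1 * 17^1*149^1*173^1 = 876418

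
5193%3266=1927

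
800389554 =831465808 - 31076254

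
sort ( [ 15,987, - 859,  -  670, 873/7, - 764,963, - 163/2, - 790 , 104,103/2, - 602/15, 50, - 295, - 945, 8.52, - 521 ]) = [  -  945,-859 , -790, - 764, - 670, - 521, - 295, - 163/2,  -  602/15, 8.52,15,50, 103/2, 104,873/7,963,987] 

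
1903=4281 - 2378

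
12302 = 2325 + 9977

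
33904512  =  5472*6196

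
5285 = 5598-313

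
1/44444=1/44444 = 0.00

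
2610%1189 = 232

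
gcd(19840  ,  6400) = 640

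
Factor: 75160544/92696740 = 2^3*5^ ( - 1)* 41^1*57287^1*4634837^(  -  1)= 18790136/23174185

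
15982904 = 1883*8488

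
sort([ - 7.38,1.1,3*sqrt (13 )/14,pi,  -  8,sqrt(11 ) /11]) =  [ -8, - 7.38,sqrt(11 )/11,3*sqrt( 13)/14,1.1,pi]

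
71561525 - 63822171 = 7739354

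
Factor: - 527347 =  - 527347^1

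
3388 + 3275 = 6663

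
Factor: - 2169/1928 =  - 9/8 = - 2^( - 3)*3^2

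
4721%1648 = 1425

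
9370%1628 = 1230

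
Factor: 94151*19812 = 2^2*3^1*13^1*127^1*94151^1 = 1865319612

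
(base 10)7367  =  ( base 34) 6cn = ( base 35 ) 60h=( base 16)1cc7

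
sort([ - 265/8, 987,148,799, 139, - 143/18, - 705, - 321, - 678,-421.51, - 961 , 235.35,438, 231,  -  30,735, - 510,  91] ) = [ -961, - 705, - 678, - 510, - 421.51, - 321, - 265/8, - 30, - 143/18,91, 139,148, 231,235.35, 438, 735,799, 987 ]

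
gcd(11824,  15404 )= 4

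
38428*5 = 192140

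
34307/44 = 779 + 31/44=779.70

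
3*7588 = 22764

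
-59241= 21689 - 80930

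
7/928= 7/928 = 0.01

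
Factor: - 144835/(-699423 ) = 3^( - 1 )*5^1*83^1*349^1* 233141^(-1 ) 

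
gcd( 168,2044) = 28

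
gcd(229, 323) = 1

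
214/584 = 107/292  =  0.37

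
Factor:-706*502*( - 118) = 41820616= 2^3*59^1*251^1*353^1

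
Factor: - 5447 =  - 13^1*419^1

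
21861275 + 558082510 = 579943785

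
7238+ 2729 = 9967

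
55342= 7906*7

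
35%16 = 3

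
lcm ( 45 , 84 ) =1260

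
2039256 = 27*75528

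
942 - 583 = 359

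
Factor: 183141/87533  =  567/271= 3^4*7^1*271^(-1 ) 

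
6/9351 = 2/3117 = 0.00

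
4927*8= 39416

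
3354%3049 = 305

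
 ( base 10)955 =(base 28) 163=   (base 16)3bb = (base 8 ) 1673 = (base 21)23A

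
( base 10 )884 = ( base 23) 1FA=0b1101110100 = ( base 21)202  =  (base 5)12014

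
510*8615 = 4393650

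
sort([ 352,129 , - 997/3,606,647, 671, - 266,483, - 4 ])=[ - 997/3,- 266, - 4, 129, 352,483 , 606 , 647,671] 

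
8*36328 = 290624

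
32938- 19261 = 13677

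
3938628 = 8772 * 449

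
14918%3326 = 1614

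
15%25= 15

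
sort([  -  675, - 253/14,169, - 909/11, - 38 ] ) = [ - 675,  -  909/11,  -  38, - 253/14,169]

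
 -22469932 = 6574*( - 3418)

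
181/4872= 181/4872 = 0.04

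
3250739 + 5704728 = 8955467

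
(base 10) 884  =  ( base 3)1012202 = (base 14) 472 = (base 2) 1101110100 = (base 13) 530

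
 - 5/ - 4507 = 5/4507=0.00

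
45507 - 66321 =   -  20814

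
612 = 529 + 83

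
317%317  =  0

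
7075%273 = 250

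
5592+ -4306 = 1286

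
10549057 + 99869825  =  110418882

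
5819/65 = 89 + 34/65=89.52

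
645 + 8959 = 9604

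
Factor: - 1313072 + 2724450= 1411378=2^1*705689^1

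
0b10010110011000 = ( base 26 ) e64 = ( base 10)9624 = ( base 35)7TY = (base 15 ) 2cb9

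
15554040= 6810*2284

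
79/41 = 79/41  =  1.93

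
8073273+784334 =8857607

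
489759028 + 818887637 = 1308646665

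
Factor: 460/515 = 2^2*23^1*103^ (- 1) = 92/103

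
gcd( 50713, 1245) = 83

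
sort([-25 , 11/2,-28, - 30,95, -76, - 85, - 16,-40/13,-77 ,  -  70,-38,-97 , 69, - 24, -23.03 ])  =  [ - 97,-85, - 77, - 76,- 70, - 38,  -  30, - 28,-25 ,- 24,-23.03,-16, - 40/13 , 11/2,69,95 ]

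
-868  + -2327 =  - 3195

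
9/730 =9/730 = 0.01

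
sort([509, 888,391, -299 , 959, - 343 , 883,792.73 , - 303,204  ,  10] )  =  [ - 343, - 303,-299, 10,204 , 391, 509 , 792.73, 883,888,959 ] 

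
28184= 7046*4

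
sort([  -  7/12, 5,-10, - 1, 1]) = [-10, - 1, - 7/12,1,5]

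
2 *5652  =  11304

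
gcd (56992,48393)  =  1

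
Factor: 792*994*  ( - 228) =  - 2^6*3^3*7^1*11^1*19^1*71^1 = - 179492544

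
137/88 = 1 + 49/88 =1.56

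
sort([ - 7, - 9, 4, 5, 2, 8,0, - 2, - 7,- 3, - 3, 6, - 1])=[ - 9 , - 7, - 7, - 3 ,-3, - 2, - 1,0, 2,4,5,6,8]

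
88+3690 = 3778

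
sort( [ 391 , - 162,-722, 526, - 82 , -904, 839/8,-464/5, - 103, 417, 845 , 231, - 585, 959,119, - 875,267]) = [ - 904, -875, - 722,  -  585, -162,-103,  -  464/5, - 82,839/8, 119,231,  267, 391,  417,526, 845, 959] 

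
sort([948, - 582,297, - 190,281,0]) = [ - 582 ,-190,  0,281,297,948 ] 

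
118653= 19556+99097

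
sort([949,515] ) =[ 515 , 949] 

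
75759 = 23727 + 52032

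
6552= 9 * 728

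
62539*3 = 187617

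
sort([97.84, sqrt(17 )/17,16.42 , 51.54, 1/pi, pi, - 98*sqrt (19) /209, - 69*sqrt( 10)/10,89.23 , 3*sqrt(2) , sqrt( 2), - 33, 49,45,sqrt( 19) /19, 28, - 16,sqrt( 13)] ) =[ - 33,-69*sqrt( 10 ) /10,-16 , - 98*sqrt( 19 )/209, sqrt( 19)/19,sqrt(17)/17 , 1/pi,sqrt ( 2),pi, sqrt(13 ) , 3*sqrt (2),16.42, 28 , 45,  49,51.54 , 89.23 , 97.84 ] 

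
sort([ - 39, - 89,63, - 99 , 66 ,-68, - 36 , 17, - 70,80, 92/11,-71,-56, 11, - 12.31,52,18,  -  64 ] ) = [ - 99 , - 89, - 71, - 70,-68 , - 64, - 56, - 39,  -  36 , - 12.31,92/11,11,17  ,  18  ,  52 , 63 , 66,80 ]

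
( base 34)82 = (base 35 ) 7t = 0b100010010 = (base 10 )274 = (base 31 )8Q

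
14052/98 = 7026/49 = 143.39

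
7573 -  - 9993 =17566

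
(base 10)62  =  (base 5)222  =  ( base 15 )42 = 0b111110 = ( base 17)3b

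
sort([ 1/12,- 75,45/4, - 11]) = [  -  75, - 11 , 1/12, 45/4] 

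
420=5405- 4985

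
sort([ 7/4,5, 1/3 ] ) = [ 1/3,7/4,5]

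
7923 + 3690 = 11613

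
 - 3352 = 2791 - 6143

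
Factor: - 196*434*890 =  - 2^4*5^1*7^3*31^1* 89^1 = - 75706960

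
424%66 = 28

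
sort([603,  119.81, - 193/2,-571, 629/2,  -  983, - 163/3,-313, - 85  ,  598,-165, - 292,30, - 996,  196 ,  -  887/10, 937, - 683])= [-996 , - 983, - 683, - 571, - 313 , - 292, - 165,  -  193/2, - 887/10, - 85, - 163/3 , 30 , 119.81, 196, 629/2,598, 603,937] 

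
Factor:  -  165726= - 2^1 * 3^5 *11^1*31^1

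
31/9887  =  31/9887=0.00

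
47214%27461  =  19753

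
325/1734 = 325/1734 = 0.19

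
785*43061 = 33802885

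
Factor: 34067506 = 2^1*11^1*173^1*8951^1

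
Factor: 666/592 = 2^ ( - 3) * 3^2 = 9/8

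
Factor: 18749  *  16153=29^1*  557^1*18749^1 =302852597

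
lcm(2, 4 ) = 4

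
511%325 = 186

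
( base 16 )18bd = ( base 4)1202331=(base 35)55X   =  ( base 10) 6333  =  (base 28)825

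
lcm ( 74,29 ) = 2146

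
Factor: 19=19^1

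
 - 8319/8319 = -1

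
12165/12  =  4055/4=1013.75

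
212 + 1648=1860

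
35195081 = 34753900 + 441181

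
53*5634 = 298602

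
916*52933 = 48486628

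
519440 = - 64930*( - 8 )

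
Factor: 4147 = 11^1*13^1*29^1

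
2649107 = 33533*79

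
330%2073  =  330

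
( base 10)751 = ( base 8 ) 1357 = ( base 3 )1000211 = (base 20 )1HB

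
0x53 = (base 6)215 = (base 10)83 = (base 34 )2F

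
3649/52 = 3649/52 = 70.17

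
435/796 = 435/796=0.55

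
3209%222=101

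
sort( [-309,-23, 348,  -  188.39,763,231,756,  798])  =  [-309,-188.39,-23,231, 348,756, 763, 798]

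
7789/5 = 7789/5 = 1557.80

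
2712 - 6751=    - 4039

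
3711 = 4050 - 339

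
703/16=43 +15/16 = 43.94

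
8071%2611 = 238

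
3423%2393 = 1030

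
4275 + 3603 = 7878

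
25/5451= 25/5451  =  0.00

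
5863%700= 263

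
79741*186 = 14831826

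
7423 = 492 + 6931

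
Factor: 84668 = 2^2*61^1*347^1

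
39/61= 39/61 = 0.64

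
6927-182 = 6745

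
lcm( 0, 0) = 0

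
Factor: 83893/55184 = 2^ ( - 4 )*43^1*1951^1  *3449^( - 1) 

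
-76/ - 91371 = 4/4809 = 0.00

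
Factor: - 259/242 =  - 2^( -1)*7^1*11^( - 2 )*37^1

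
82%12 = 10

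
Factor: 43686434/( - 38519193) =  - 2^1*3^( - 1 )*11^1 * 19^1*547^( - 1 )*23473^(-1) * 104513^1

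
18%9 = 0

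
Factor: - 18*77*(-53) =2^1*3^2*7^1*11^1*53^1=73458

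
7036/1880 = 3+349/470 = 3.74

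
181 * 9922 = 1795882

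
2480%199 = 92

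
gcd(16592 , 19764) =244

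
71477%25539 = 20399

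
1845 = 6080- 4235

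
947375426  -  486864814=460510612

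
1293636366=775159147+518477219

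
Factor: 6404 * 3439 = 22023356 = 2^2*19^1 * 181^1 * 1601^1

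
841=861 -20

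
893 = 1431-538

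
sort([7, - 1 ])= [- 1 , 7] 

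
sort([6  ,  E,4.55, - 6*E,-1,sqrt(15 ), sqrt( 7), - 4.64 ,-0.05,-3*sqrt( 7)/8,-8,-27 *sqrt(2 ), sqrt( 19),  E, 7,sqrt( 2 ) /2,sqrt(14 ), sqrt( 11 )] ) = [ - 27*sqrt( 2), - 6*E,-8,  -  4.64, - 1, - 3*sqrt( 7) /8, - 0.05,sqrt(2 ) /2, sqrt( 7 ),E,E,sqrt(11 ), sqrt ( 14),sqrt(15),sqrt( 19),  4.55,6,7 ] 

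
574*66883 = 38390842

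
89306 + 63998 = 153304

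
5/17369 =5/17369 = 0.00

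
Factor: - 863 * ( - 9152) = 2^6*11^1*13^1*863^1 = 7898176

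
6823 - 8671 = -1848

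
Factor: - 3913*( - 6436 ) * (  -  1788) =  - 45029113584 = - 2^4*3^1 * 7^1*13^1*43^1*149^1*1609^1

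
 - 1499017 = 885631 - 2384648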